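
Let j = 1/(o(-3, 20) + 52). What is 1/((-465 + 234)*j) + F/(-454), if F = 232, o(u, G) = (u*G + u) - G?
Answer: -19759/52437 ≈ -0.37681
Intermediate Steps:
o(u, G) = u - G + G*u (o(u, G) = (G*u + u) - G = (u + G*u) - G = u - G + G*u)
j = -1/31 (j = 1/((-3 - 1*20 + 20*(-3)) + 52) = 1/((-3 - 20 - 60) + 52) = 1/(-83 + 52) = 1/(-31) = -1/31 ≈ -0.032258)
1/((-465 + 234)*j) + F/(-454) = 1/((-465 + 234)*(-1/31)) + 232/(-454) = -31/(-231) + 232*(-1/454) = -1/231*(-31) - 116/227 = 31/231 - 116/227 = -19759/52437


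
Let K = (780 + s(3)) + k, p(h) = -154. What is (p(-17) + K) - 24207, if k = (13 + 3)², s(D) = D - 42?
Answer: -23364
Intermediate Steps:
s(D) = -42 + D
k = 256 (k = 16² = 256)
K = 997 (K = (780 + (-42 + 3)) + 256 = (780 - 39) + 256 = 741 + 256 = 997)
(p(-17) + K) - 24207 = (-154 + 997) - 24207 = 843 - 24207 = -23364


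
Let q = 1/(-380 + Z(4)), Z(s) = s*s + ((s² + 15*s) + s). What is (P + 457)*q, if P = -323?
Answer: -67/142 ≈ -0.47183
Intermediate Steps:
Z(s) = 2*s² + 16*s (Z(s) = s² + (s² + 16*s) = 2*s² + 16*s)
q = -1/284 (q = 1/(-380 + 2*4*(8 + 4)) = 1/(-380 + 2*4*12) = 1/(-380 + 96) = 1/(-284) = -1/284 ≈ -0.0035211)
(P + 457)*q = (-323 + 457)*(-1/284) = 134*(-1/284) = -67/142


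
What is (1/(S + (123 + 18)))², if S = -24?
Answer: 1/13689 ≈ 7.3051e-5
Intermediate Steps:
(1/(S + (123 + 18)))² = (1/(-24 + (123 + 18)))² = (1/(-24 + 141))² = (1/117)² = 1/13689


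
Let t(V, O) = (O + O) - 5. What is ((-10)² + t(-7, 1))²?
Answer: 9409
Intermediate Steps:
t(V, O) = -5 + 2*O (t(V, O) = 2*O - 5 = -5 + 2*O)
((-10)² + t(-7, 1))² = ((-10)² + (-5 + 2*1))² = (100 + (-5 + 2))² = (100 - 3)² = 97² = 9409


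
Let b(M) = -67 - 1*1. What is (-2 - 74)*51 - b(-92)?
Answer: -3808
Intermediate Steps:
b(M) = -68 (b(M) = -67 - 1 = -68)
(-2 - 74)*51 - b(-92) = (-2 - 74)*51 - 1*(-68) = -76*51 + 68 = -3876 + 68 = -3808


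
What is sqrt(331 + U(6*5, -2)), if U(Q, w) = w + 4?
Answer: 3*sqrt(37) ≈ 18.248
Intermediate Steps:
U(Q, w) = 4 + w
sqrt(331 + U(6*5, -2)) = sqrt(331 + (4 - 2)) = sqrt(331 + 2) = sqrt(333) = 3*sqrt(37)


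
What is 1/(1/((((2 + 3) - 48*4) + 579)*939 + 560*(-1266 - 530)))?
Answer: -637672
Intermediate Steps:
1/(1/((((2 + 3) - 48*4) + 579)*939 + 560*(-1266 - 530))) = 1/(1/(((5 - 12*16) + 579)*939 + 560*(-1796))) = 1/(1/(((5 - 192) + 579)*939 - 1005760)) = 1/(1/((-187 + 579)*939 - 1005760)) = 1/(1/(392*939 - 1005760)) = 1/(1/(368088 - 1005760)) = 1/(1/(-637672)) = 1/(-1/637672) = -637672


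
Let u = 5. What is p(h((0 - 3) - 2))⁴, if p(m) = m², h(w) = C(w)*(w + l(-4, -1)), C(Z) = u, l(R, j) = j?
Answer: 656100000000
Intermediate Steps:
C(Z) = 5
h(w) = -5 + 5*w (h(w) = 5*(w - 1) = 5*(-1 + w) = -5 + 5*w)
p(h((0 - 3) - 2))⁴ = ((-5 + 5*((0 - 3) - 2))²)⁴ = ((-5 + 5*(-3 - 2))²)⁴ = ((-5 + 5*(-5))²)⁴ = ((-5 - 25)²)⁴ = ((-30)²)⁴ = 900⁴ = 656100000000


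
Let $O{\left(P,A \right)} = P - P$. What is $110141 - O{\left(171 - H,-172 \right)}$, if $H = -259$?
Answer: $110141$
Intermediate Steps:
$O{\left(P,A \right)} = 0$
$110141 - O{\left(171 - H,-172 \right)} = 110141 - 0 = 110141 + 0 = 110141$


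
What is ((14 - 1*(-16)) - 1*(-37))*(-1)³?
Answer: -67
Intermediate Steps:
((14 - 1*(-16)) - 1*(-37))*(-1)³ = ((14 + 16) + 37)*(-1) = (30 + 37)*(-1) = 67*(-1) = -67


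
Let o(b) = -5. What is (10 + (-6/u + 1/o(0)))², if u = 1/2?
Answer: 121/25 ≈ 4.8400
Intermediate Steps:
u = ½ ≈ 0.50000
(10 + (-6/u + 1/o(0)))² = (10 + (-6/½ + 1/(-5)))² = (10 + (-6*2 + 1*(-⅕)))² = (10 + (-12 - ⅕))² = (10 - 61/5)² = (-11/5)² = 121/25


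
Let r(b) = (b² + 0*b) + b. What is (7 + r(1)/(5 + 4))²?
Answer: 4225/81 ≈ 52.161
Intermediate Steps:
r(b) = b + b² (r(b) = (b² + 0) + b = b² + b = b + b²)
(7 + r(1)/(5 + 4))² = (7 + (1*(1 + 1))/(5 + 4))² = (7 + (1*2)/9)² = (7 + (⅑)*2)² = (7 + 2/9)² = (65/9)² = 4225/81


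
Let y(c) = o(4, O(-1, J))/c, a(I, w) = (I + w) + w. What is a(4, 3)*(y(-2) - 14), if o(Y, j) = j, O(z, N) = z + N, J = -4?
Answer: -115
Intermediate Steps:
O(z, N) = N + z
a(I, w) = I + 2*w
y(c) = -5/c (y(c) = (-4 - 1)/c = -5/c)
a(4, 3)*(y(-2) - 14) = (4 + 2*3)*(-5/(-2) - 14) = (4 + 6)*(-5*(-½) - 14) = 10*(5/2 - 14) = 10*(-23/2) = -115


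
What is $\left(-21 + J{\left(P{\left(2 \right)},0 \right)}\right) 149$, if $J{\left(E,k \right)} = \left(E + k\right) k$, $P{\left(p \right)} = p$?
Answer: $-3129$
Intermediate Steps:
$J{\left(E,k \right)} = k \left(E + k\right)$
$\left(-21 + J{\left(P{\left(2 \right)},0 \right)}\right) 149 = \left(-21 + 0 \left(2 + 0\right)\right) 149 = \left(-21 + 0 \cdot 2\right) 149 = \left(-21 + 0\right) 149 = \left(-21\right) 149 = -3129$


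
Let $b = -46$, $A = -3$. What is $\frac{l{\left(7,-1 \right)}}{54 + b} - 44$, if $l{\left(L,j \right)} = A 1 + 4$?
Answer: $- \frac{351}{8} \approx -43.875$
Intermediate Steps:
$l{\left(L,j \right)} = 1$ ($l{\left(L,j \right)} = \left(-3\right) 1 + 4 = -3 + 4 = 1$)
$\frac{l{\left(7,-1 \right)}}{54 + b} - 44 = 1 \frac{1}{54 - 46} - 44 = 1 \cdot \frac{1}{8} - 44 = \frac{1}{8} - 44 = - \frac{351}{8}$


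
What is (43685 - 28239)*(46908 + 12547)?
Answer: 918341930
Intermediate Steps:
(43685 - 28239)*(46908 + 12547) = 15446*59455 = 918341930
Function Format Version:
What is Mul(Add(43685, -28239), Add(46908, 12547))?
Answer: 918341930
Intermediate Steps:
Mul(Add(43685, -28239), Add(46908, 12547)) = Mul(15446, 59455) = 918341930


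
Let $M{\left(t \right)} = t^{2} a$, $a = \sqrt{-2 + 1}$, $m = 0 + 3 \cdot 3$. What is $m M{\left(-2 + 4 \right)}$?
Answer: $36 i \approx 36.0 i$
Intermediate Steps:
$m = 9$ ($m = 0 + 9 = 9$)
$a = i$ ($a = \sqrt{-1} = i \approx 1.0 i$)
$M{\left(t \right)} = i t^{2}$ ($M{\left(t \right)} = t^{2} i = i t^{2}$)
$m M{\left(-2 + 4 \right)} = 9 i \left(-2 + 4\right)^{2} = 9 i 2^{2} = 9 i 4 = 9 \cdot 4 i = 36 i$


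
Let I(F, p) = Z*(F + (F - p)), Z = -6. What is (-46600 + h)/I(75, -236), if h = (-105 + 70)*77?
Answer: 49295/2316 ≈ 21.285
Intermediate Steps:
I(F, p) = -12*F + 6*p (I(F, p) = -6*(F + (F - p)) = -6*(-p + 2*F) = -12*F + 6*p)
h = -2695 (h = -35*77 = -2695)
(-46600 + h)/I(75, -236) = (-46600 - 2695)/(-12*75 + 6*(-236)) = -49295/(-900 - 1416) = -49295/(-2316) = -49295*(-1/2316) = 49295/2316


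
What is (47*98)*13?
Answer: 59878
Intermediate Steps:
(47*98)*13 = 4606*13 = 59878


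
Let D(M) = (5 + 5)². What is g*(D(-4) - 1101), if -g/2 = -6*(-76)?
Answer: 912912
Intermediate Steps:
g = -912 (g = -(-12)*(-76) = -2*456 = -912)
D(M) = 100 (D(M) = 10² = 100)
g*(D(-4) - 1101) = -912*(100 - 1101) = -912*(-1001) = 912912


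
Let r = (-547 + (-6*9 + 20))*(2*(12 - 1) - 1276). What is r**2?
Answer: 530820073476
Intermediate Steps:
r = 728574 (r = (-547 + (-54 + 20))*(2*11 - 1276) = (-547 - 34)*(22 - 1276) = -581*(-1254) = 728574)
r**2 = 728574**2 = 530820073476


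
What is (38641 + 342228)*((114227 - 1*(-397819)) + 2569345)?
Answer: 1173606308779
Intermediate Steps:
(38641 + 342228)*((114227 - 1*(-397819)) + 2569345) = 380869*((114227 + 397819) + 2569345) = 380869*(512046 + 2569345) = 380869*3081391 = 1173606308779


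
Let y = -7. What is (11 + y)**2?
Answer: 16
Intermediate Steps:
(11 + y)**2 = (11 - 7)**2 = 4**2 = 16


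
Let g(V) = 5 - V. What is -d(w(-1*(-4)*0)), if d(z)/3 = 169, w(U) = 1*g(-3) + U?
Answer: -507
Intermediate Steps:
w(U) = 8 + U (w(U) = 1*(5 - 1*(-3)) + U = 1*(5 + 3) + U = 1*8 + U = 8 + U)
d(z) = 507 (d(z) = 3*169 = 507)
-d(w(-1*(-4)*0)) = -1*507 = -507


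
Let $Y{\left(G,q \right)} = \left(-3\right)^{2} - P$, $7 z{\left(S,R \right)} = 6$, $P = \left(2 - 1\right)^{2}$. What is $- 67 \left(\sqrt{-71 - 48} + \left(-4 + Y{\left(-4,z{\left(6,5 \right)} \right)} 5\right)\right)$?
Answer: $-2412 - 67 i \sqrt{119} \approx -2412.0 - 730.88 i$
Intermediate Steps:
$P = 1$ ($P = 1^{2} = 1$)
$z{\left(S,R \right)} = \frac{6}{7}$ ($z{\left(S,R \right)} = \frac{1}{7} \cdot 6 = \frac{6}{7}$)
$Y{\left(G,q \right)} = 8$ ($Y{\left(G,q \right)} = \left(-3\right)^{2} - 1 = 9 - 1 = 8$)
$- 67 \left(\sqrt{-71 - 48} + \left(-4 + Y{\left(-4,z{\left(6,5 \right)} \right)} 5\right)\right) = - 67 \left(\sqrt{-71 - 48} + \left(-4 + 8 \cdot 5\right)\right) = - 67 \left(\sqrt{-119} + \left(-4 + 40\right)\right) = - 67 \left(i \sqrt{119} + 36\right) = - 67 \left(36 + i \sqrt{119}\right) = -2412 - 67 i \sqrt{119}$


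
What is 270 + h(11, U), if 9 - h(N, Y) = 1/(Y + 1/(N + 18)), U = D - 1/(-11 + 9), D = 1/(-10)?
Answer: 17432/63 ≈ 276.70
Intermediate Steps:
D = -⅒ ≈ -0.10000
U = ⅖ (U = -⅒ - 1/(-11 + 9) = -⅒ - 1/(-2) = -⅒ - 1*(-½) = -⅒ + ½ = ⅖ ≈ 0.40000)
h(N, Y) = 9 - 1/(Y + 1/(18 + N)) (h(N, Y) = 9 - 1/(Y + 1/(N + 18)) = 9 - 1/(Y + 1/(18 + N)))
270 + h(11, U) = 270 + (-9 - 1*11 + 162*(⅖) + 9*11*(⅖))/(1 + 18*(⅖) + 11*(⅖)) = 270 + (-9 - 11 + 324/5 + 198/5)/(1 + 36/5 + 22/5) = 270 + (422/5)/(63/5) = 270 + (5/63)*(422/5) = 270 + 422/63 = 17432/63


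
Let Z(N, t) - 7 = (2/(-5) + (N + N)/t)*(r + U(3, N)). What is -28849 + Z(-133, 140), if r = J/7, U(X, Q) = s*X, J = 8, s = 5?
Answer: -2021539/70 ≈ -28879.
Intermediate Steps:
U(X, Q) = 5*X
r = 8/7 ≈ 1.1429
Z(N, t) = 19/35 + 226*N/(7*t) (Z(N, t) = 7 + (2/(-5) + (N + N)/t)*(8/7 + 5*3) = 7 + (2*(-⅕) + (2*N)/t)*(8/7 + 15) = 7 + (-⅖ + 2*N/t)*(113/7) = 7 + (-226/35 + 226*N/(7*t)) = 19/35 + 226*N/(7*t))
-28849 + Z(-133, 140) = -28849 + (1/35)*(19*140 + 1130*(-133))/140 = -28849 + (1/35)*(1/140)*(2660 - 150290) = -28849 + (1/35)*(1/140)*(-147630) = -28849 - 2109/70 = -2021539/70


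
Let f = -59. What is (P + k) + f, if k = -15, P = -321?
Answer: -395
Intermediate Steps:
(P + k) + f = (-321 - 15) - 59 = -336 - 59 = -395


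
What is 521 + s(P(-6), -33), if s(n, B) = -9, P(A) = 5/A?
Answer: 512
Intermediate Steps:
521 + s(P(-6), -33) = 521 - 9 = 512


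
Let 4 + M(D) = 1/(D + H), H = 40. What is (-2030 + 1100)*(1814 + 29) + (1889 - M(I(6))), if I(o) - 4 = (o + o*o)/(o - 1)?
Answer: -448569419/262 ≈ -1.7121e+6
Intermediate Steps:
I(o) = 4 + (o + o²)/(-1 + o) (I(o) = 4 + (o + o*o)/(o - 1) = 4 + (o + o²)/(-1 + o))
M(D) = -4 + 1/(40 + D) (M(D) = -4 + 1/(D + 40) = -4 + 1/(40 + D))
(-2030 + 1100)*(1814 + 29) + (1889 - M(I(6))) = (-2030 + 1100)*(1814 + 29) + (1889 - (-159 - 4*(-4 + 6² + 5*6)/(-1 + 6))/(40 + (-4 + 6² + 5*6)/(-1 + 6))) = -930*1843 + (1889 - (-159 - 4*(-4 + 36 + 30)/5)/(40 + (-4 + 36 + 30)/5)) = -1713990 + (1889 - (-159 - 4*62/5)/(40 + (⅕)*62)) = -1713990 + (1889 - (-159 - 4*62/5)/(40 + 62/5)) = -1713990 + (1889 - (-159 - 248/5)/262/5) = -1713990 + (1889 - 5*(-1043)/(262*5)) = -1713990 + (1889 - 1*(-1043/262)) = -1713990 + (1889 + 1043/262) = -1713990 + 495961/262 = -448569419/262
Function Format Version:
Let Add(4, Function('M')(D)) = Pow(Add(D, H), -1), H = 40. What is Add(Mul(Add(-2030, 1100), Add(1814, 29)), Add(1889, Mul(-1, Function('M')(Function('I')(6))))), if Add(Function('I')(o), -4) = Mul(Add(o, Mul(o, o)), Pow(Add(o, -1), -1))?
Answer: Rational(-448569419, 262) ≈ -1.7121e+6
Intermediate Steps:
Function('I')(o) = Add(4, Mul(Pow(Add(-1, o), -1), Add(o, Pow(o, 2)))) (Function('I')(o) = Add(4, Mul(Add(o, Mul(o, o)), Pow(Add(o, -1), -1))) = Add(4, Mul(Add(o, Pow(o, 2)), Pow(Add(-1, o), -1))) = Add(4, Mul(Pow(Add(-1, o), -1), Add(o, Pow(o, 2)))))
Function('M')(D) = Add(-4, Pow(Add(40, D), -1)) (Function('M')(D) = Add(-4, Pow(Add(D, 40), -1)) = Add(-4, Pow(Add(40, D), -1)))
Add(Mul(Add(-2030, 1100), Add(1814, 29)), Add(1889, Mul(-1, Function('M')(Function('I')(6))))) = Add(Mul(Add(-2030, 1100), Add(1814, 29)), Add(1889, Mul(-1, Mul(Pow(Add(40, Mul(Pow(Add(-1, 6), -1), Add(-4, Pow(6, 2), Mul(5, 6)))), -1), Add(-159, Mul(-4, Mul(Pow(Add(-1, 6), -1), Add(-4, Pow(6, 2), Mul(5, 6))))))))) = Add(Mul(-930, 1843), Add(1889, Mul(-1, Mul(Pow(Add(40, Mul(Pow(5, -1), Add(-4, 36, 30))), -1), Add(-159, Mul(-4, Mul(Pow(5, -1), Add(-4, 36, 30)))))))) = Add(-1713990, Add(1889, Mul(-1, Mul(Pow(Add(40, Mul(Rational(1, 5), 62)), -1), Add(-159, Mul(-4, Mul(Rational(1, 5), 62))))))) = Add(-1713990, Add(1889, Mul(-1, Mul(Pow(Add(40, Rational(62, 5)), -1), Add(-159, Mul(-4, Rational(62, 5))))))) = Add(-1713990, Add(1889, Mul(-1, Mul(Pow(Rational(262, 5), -1), Add(-159, Rational(-248, 5)))))) = Add(-1713990, Add(1889, Mul(-1, Mul(Rational(5, 262), Rational(-1043, 5))))) = Add(-1713990, Add(1889, Mul(-1, Rational(-1043, 262)))) = Add(-1713990, Add(1889, Rational(1043, 262))) = Add(-1713990, Rational(495961, 262)) = Rational(-448569419, 262)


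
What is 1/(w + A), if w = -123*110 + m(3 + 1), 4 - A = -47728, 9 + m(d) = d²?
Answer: 1/34209 ≈ 2.9232e-5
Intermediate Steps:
m(d) = -9 + d²
A = 47732 (A = 4 - 1*(-47728) = 4 + 47728 = 47732)
w = -13523 (w = -123*110 + (-9 + (3 + 1)²) = -13530 + (-9 + 4²) = -13530 + (-9 + 16) = -13530 + 7 = -13523)
1/(w + A) = 1/(-13523 + 47732) = 1/34209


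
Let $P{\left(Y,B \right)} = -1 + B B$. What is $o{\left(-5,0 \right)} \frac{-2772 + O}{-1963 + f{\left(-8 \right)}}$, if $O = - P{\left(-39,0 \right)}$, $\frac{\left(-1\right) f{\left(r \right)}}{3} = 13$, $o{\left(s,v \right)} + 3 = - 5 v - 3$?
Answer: $- \frac{8313}{1001} \approx -8.3047$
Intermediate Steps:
$P{\left(Y,B \right)} = -1 + B^{2}$
$o{\left(s,v \right)} = -6 - 5 v$ ($o{\left(s,v \right)} = -3 - \left(3 + 5 v\right) = -6 - 5 v$)
$f{\left(r \right)} = -39$ ($f{\left(r \right)} = \left(-3\right) 13 = -39$)
$O = 1$ ($O = - (-1 + 0^{2}) = - (-1 + 0) = \left(-1\right) \left(-1\right) = 1$)
$o{\left(-5,0 \right)} \frac{-2772 + O}{-1963 + f{\left(-8 \right)}} = \left(-6 - 0\right) \frac{-2772 + 1}{-1963 - 39} = \left(-6 + 0\right) \left(- \frac{2771}{-2002}\right) = - 6 \left(\left(-2771\right) \left(- \frac{1}{2002}\right)\right) = \left(-6\right) \frac{2771}{2002} = - \frac{8313}{1001}$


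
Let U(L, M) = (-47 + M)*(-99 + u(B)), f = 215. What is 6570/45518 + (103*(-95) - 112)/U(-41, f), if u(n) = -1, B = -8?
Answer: 93477941/127450400 ≈ 0.73345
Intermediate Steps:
U(L, M) = 4700 - 100*M (U(L, M) = (-47 + M)*(-99 - 1) = (-47 + M)*(-100) = 4700 - 100*M)
6570/45518 + (103*(-95) - 112)/U(-41, f) = 6570/45518 + (103*(-95) - 112)/(4700 - 100*215) = 6570*(1/45518) + (-9785 - 112)/(4700 - 21500) = 3285/22759 - 9897/(-16800) = 3285/22759 - 9897*(-1/16800) = 3285/22759 + 3299/5600 = 93477941/127450400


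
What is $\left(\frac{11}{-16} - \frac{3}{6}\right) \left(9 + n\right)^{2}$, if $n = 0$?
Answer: $- \frac{1539}{16} \approx -96.188$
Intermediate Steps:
$\left(\frac{11}{-16} - \frac{3}{6}\right) \left(9 + n\right)^{2} = \left(\frac{11}{-16} - \frac{3}{6}\right) \left(9 + 0\right)^{2} = \left(11 \left(- \frac{1}{16}\right) - \frac{1}{2}\right) 9^{2} = \left(- \frac{11}{16} - \frac{1}{2}\right) 81 = \left(- \frac{19}{16}\right) 81 = - \frac{1539}{16}$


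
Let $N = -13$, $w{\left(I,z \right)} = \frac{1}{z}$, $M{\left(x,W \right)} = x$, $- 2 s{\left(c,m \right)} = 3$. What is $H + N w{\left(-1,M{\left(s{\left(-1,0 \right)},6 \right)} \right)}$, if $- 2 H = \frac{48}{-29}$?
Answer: $\frac{826}{87} \approx 9.4942$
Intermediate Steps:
$s{\left(c,m \right)} = - \frac{3}{2}$ ($s{\left(c,m \right)} = \left(- \frac{1}{2}\right) 3 = - \frac{3}{2}$)
$H = \frac{24}{29}$ ($H = - \frac{48 \frac{1}{-29}}{2} = - \frac{48 \left(- \frac{1}{29}\right)}{2} = \left(- \frac{1}{2}\right) \left(- \frac{48}{29}\right) = \frac{24}{29} \approx 0.82759$)
$H + N w{\left(-1,M{\left(s{\left(-1,0 \right)},6 \right)} \right)} = \frac{24}{29} - \frac{13}{- \frac{3}{2}} = \frac{24}{29} - - \frac{26}{3} = \frac{24}{29} + \frac{26}{3} = \frac{826}{87}$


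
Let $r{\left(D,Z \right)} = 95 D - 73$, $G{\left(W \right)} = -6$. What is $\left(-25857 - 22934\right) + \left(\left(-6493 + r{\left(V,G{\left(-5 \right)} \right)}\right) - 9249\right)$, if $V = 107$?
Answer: $-54441$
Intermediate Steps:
$r{\left(D,Z \right)} = -73 + 95 D$
$\left(-25857 - 22934\right) + \left(\left(-6493 + r{\left(V,G{\left(-5 \right)} \right)}\right) - 9249\right) = \left(-25857 - 22934\right) + \left(\left(-6493 + \left(-73 + 95 \cdot 107\right)\right) - 9249\right) = -48791 + \left(\left(-6493 + \left(-73 + 10165\right)\right) - 9249\right) = -48791 + \left(\left(-6493 + 10092\right) - 9249\right) = -48791 + \left(3599 - 9249\right) = -48791 - 5650 = -54441$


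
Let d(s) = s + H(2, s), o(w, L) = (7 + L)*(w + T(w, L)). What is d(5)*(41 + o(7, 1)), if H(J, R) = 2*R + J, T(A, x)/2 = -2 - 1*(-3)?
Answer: 1921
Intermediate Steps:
T(A, x) = 2 (T(A, x) = 2*(-2 - 1*(-3)) = 2*(-2 + 3) = 2*1 = 2)
H(J, R) = J + 2*R
o(w, L) = (2 + w)*(7 + L) (o(w, L) = (7 + L)*(w + 2) = (7 + L)*(2 + w) = (2 + w)*(7 + L))
d(s) = 2 + 3*s (d(s) = s + (2 + 2*s) = 2 + 3*s)
d(5)*(41 + o(7, 1)) = (2 + 3*5)*(41 + (14 + 2*1 + 7*7 + 1*7)) = (2 + 15)*(41 + (14 + 2 + 49 + 7)) = 17*(41 + 72) = 17*113 = 1921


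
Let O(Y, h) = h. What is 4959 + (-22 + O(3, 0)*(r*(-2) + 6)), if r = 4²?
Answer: 4937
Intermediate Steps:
r = 16
4959 + (-22 + O(3, 0)*(r*(-2) + 6)) = 4959 + (-22 + 0*(16*(-2) + 6)) = 4959 + (-22 + 0*(-32 + 6)) = 4959 + (-22 + 0*(-26)) = 4959 + (-22 + 0) = 4959 - 22 = 4937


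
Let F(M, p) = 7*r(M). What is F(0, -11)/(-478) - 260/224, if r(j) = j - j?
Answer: -65/56 ≈ -1.1607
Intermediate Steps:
r(j) = 0
F(M, p) = 0 (F(M, p) = 7*0 = 0)
F(0, -11)/(-478) - 260/224 = 0/(-478) - 260/224 = 0*(-1/478) - 260*1/224 = 0 - 65/56 = -65/56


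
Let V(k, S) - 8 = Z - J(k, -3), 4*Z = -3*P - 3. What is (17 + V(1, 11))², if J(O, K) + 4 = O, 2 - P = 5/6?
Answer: 44521/64 ≈ 695.64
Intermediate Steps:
P = 7/6 (P = 2 - 5/6 = 2 - 1*⅚ = 2 - ⅚ = 7/6 ≈ 1.1667)
J(O, K) = -4 + O
Z = -13/8 (Z = (-3*7/6 - 3)/4 = (-7/2 - 3)/4 = (¼)*(-13/2) = -13/8 ≈ -1.6250)
V(k, S) = 83/8 - k (V(k, S) = 8 + (-13/8 - (-4 + k)) = 8 + (-13/8 + (4 - k)) = 8 + (19/8 - k) = 83/8 - k)
(17 + V(1, 11))² = (17 + (83/8 - 1*1))² = (17 + (83/8 - 1))² = (17 + 75/8)² = (211/8)² = 44521/64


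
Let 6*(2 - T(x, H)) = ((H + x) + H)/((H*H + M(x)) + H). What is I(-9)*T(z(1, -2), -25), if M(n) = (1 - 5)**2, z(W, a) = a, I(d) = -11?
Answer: -1861/84 ≈ -22.155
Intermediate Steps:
M(n) = 16 (M(n) = (-4)**2 = 16)
T(x, H) = 2 - (x + 2*H)/(6*(16 + H + H**2)) (T(x, H) = 2 - ((H + x) + H)/(6*((H*H + 16) + H)) = 2 - (x + 2*H)/(6*((H**2 + 16) + H)) = 2 - (x + 2*H)/(6*((16 + H**2) + H)) = 2 - (x + 2*H)/(6*(16 + H + H**2)))
I(-9)*T(z(1, -2), -25) = -11*(192 - 1*(-2) + 10*(-25) + 12*(-25)**2)/(6*(16 - 25 + (-25)**2)) = -11*(192 + 2 - 250 + 12*625)/(6*(16 - 25 + 625)) = -11*(192 + 2 - 250 + 7500)/(6*616) = -11*7444/(6*616) = -11*1861/924 = -1861/84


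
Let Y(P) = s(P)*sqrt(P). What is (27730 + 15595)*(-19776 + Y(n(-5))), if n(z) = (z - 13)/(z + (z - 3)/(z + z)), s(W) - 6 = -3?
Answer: -856795200 + 129975*sqrt(210)/7 ≈ -8.5653e+8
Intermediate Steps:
s(W) = 3 (s(W) = 6 - 3 = 3)
n(z) = (-13 + z)/(z + (-3 + z)/(2*z)) (n(z) = (-13 + z)/(z + (-3 + z)/((2*z))) = (-13 + z)/(z + (-3 + z)*(1/(2*z))) = (-13 + z)/(z + (-3 + z)/(2*z)))
Y(P) = 3*sqrt(P)
(27730 + 15595)*(-19776 + Y(n(-5))) = (27730 + 15595)*(-19776 + 3*sqrt(2*(-5)*(-13 - 5)/(-3 - 5 + 2*(-5)**2))) = 43325*(-19776 + 3*sqrt(2*(-5)*(-18)/(-3 - 5 + 2*25))) = 43325*(-19776 + 3*sqrt(2*(-5)*(-18)/(-3 - 5 + 50))) = 43325*(-19776 + 3*sqrt(2*(-5)*(-18)/42)) = 43325*(-19776 + 3*sqrt(2*(-5)*(1/42)*(-18))) = 43325*(-19776 + 3*sqrt(30/7)) = 43325*(-19776 + 3*(sqrt(210)/7)) = 43325*(-19776 + 3*sqrt(210)/7) = -856795200 + 129975*sqrt(210)/7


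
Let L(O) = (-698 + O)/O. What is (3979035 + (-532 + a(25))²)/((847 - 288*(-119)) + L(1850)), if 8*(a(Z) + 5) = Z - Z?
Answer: 3947348700/32485651 ≈ 121.51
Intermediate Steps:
a(Z) = -5 (a(Z) = -5 + (Z - Z)/8 = -5 + (⅛)*0 = -5 + 0 = -5)
L(O) = (-698 + O)/O
(3979035 + (-532 + a(25))²)/((847 - 288*(-119)) + L(1850)) = (3979035 + (-532 - 5)²)/((847 - 288*(-119)) + (-698 + 1850)/1850) = (3979035 + (-537)²)/((847 + 34272) + (1/1850)*1152) = (3979035 + 288369)/(35119 + 576/925) = 4267404/(32485651/925) = 4267404*(925/32485651) = 3947348700/32485651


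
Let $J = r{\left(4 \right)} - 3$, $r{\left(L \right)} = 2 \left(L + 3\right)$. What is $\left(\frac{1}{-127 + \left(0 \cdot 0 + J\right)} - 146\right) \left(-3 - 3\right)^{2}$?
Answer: $- \frac{152433}{29} \approx -5256.3$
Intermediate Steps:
$r{\left(L \right)} = 6 + 2 L$ ($r{\left(L \right)} = 2 \left(3 + L\right) = 6 + 2 L$)
$J = 11$ ($J = \left(6 + 2 \cdot 4\right) - 3 = \left(6 + 8\right) - 3 = 14 - 3 = 11$)
$\left(\frac{1}{-127 + \left(0 \cdot 0 + J\right)} - 146\right) \left(-3 - 3\right)^{2} = \left(\frac{1}{-127 + \left(0 \cdot 0 + 11\right)} - 146\right) \left(-3 - 3\right)^{2} = \left(\frac{1}{-127 + \left(0 + 11\right)} - 146\right) \left(-6\right)^{2} = \left(\frac{1}{-127 + 11} - 146\right) 36 = \left(\frac{1}{-116} - 146\right) 36 = \left(- \frac{1}{116} - 146\right) 36 = \left(- \frac{16937}{116}\right) 36 = - \frac{152433}{29}$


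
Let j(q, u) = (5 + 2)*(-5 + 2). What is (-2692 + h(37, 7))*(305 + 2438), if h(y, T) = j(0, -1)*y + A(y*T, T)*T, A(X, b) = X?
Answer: -4542408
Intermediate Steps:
j(q, u) = -21 (j(q, u) = 7*(-3) = -21)
h(y, T) = -21*y + y*T² (h(y, T) = -21*y + (y*T)*T = -21*y + (T*y)*T = -21*y + y*T²)
(-2692 + h(37, 7))*(305 + 2438) = (-2692 + 37*(-21 + 7²))*(305 + 2438) = (-2692 + 37*(-21 + 49))*2743 = (-2692 + 37*28)*2743 = (-2692 + 1036)*2743 = -1656*2743 = -4542408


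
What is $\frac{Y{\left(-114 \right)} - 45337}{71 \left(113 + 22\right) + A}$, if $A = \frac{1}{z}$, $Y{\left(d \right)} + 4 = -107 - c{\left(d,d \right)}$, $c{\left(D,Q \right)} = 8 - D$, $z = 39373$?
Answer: $- \frac{897113805}{188695103} \approx -4.7543$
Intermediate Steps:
$Y{\left(d \right)} = -119 + d$ ($Y{\left(d \right)} = -4 - \left(115 - d\right) = -4 + \left(-107 + \left(-8 + d\right)\right) = -4 + \left(-115 + d\right) = -119 + d$)
$A = \frac{1}{39373} \approx 2.5398 \cdot 10^{-5}$
$\frac{Y{\left(-114 \right)} - 45337}{71 \left(113 + 22\right) + A} = \frac{\left(-119 - 114\right) - 45337}{71 \left(113 + 22\right) + \frac{1}{39373}} = \frac{-233 - 45337}{71 \cdot 135 + \frac{1}{39373}} = - \frac{45570}{9585 + \frac{1}{39373}} = - \frac{45570}{\frac{377390206}{39373}} = \left(-45570\right) \frac{39373}{377390206} = - \frac{897113805}{188695103}$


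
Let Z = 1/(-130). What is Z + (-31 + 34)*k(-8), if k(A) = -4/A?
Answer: 97/65 ≈ 1.4923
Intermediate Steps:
Z = -1/130 ≈ -0.0076923
Z + (-31 + 34)*k(-8) = -1/130 + (-31 + 34)*(-4/(-8)) = -1/130 + 3*(-4*(-⅛)) = -1/130 + 3*(½) = -1/130 + 3/2 = 97/65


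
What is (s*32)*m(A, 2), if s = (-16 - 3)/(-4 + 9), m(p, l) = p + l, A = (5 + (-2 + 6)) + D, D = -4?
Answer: -4256/5 ≈ -851.20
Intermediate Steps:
A = 5 (A = (5 + (-2 + 6)) - 4 = (5 + 4) - 4 = 9 - 4 = 5)
m(p, l) = l + p
s = -19/5 ≈ -3.8000
(s*32)*m(A, 2) = (-19/5*32)*(2 + 5) = -608/5*7 = -4256/5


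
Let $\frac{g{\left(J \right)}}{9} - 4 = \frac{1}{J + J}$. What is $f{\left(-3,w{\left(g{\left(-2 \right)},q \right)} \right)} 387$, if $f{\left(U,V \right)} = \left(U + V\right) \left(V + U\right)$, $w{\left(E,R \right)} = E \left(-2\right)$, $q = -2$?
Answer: $\frac{7693947}{4} \approx 1.9235 \cdot 10^{6}$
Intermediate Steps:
$g{\left(J \right)} = 36 + \frac{9}{2 J}$ ($g{\left(J \right)} = 36 + \frac{9}{J + J} = 36 + \frac{9}{2 J}$)
$w{\left(E,R \right)} = - 2 E$
$f{\left(U,V \right)} = \left(U + V\right)^{2}$ ($f{\left(U,V \right)} = \left(U + V\right) \left(U + V\right) = \left(U + V\right)^{2}$)
$f{\left(-3,w{\left(g{\left(-2 \right)},q \right)} \right)} 387 = \left(-3 - 2 \left(36 + \frac{9}{2 \left(-2\right)}\right)\right)^{2} \cdot 387 = \left(-3 - 2 \left(36 + \frac{9}{2} \left(- \frac{1}{2}\right)\right)\right)^{2} \cdot 387 = \left(-3 - 2 \left(36 - \frac{9}{4}\right)\right)^{2} \cdot 387 = \left(-3 - \frac{135}{2}\right)^{2} \cdot 387 = \left(- \frac{141}{2}\right)^{2} \cdot 387 = \frac{19881}{4} \cdot 387 = \frac{7693947}{4}$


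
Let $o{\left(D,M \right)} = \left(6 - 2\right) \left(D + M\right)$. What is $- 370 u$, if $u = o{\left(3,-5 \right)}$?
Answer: $2960$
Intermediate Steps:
$o{\left(D,M \right)} = 4 D + 4 M$ ($o{\left(D,M \right)} = 4 \left(D + M\right) = 4 D + 4 M$)
$u = -8$ ($u = 4 \cdot 3 + 4 \left(-5\right) = 12 - 20 = -8$)
$- 370 u = \left(-370\right) \left(-8\right) = 2960$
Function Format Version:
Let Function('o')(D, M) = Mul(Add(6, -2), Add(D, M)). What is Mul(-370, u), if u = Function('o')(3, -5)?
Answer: 2960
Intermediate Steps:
Function('o')(D, M) = Add(Mul(4, D), Mul(4, M)) (Function('o')(D, M) = Mul(4, Add(D, M)) = Add(Mul(4, D), Mul(4, M)))
u = -8 (u = Add(Mul(4, 3), Mul(4, -5)) = Add(12, -20) = -8)
Mul(-370, u) = Mul(-370, -8) = 2960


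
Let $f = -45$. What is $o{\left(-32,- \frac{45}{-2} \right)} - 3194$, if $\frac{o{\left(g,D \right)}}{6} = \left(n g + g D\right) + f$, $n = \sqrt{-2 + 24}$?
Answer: $-7784 - 192 \sqrt{22} \approx -8684.6$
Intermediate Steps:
$n = \sqrt{22} \approx 4.6904$
$o{\left(g,D \right)} = -270 + 6 D g + 6 g \sqrt{22}$ ($o{\left(g,D \right)} = 6 \left(\left(\sqrt{22} g + g D\right) - 45\right) = 6 \left(\left(g \sqrt{22} + D g\right) - 45\right) = 6 \left(\left(D g + g \sqrt{22}\right) - 45\right) = 6 \left(-45 + D g + g \sqrt{22}\right) = -270 + 6 D g + 6 g \sqrt{22}$)
$o{\left(-32,- \frac{45}{-2} \right)} - 3194 = \left(-270 + 6 \left(- \frac{45}{-2}\right) \left(-32\right) + 6 \left(-32\right) \sqrt{22}\right) - 3194 = \left(-270 + 6 \left(\left(-45\right) \left(- \frac{1}{2}\right)\right) \left(-32\right) - 192 \sqrt{22}\right) - 3194 = \left(-270 + 6 \cdot \frac{45}{2} \left(-32\right) - 192 \sqrt{22}\right) - 3194 = \left(-270 - 4320 - 192 \sqrt{22}\right) - 3194 = \left(-4590 - 192 \sqrt{22}\right) - 3194 = -7784 - 192 \sqrt{22}$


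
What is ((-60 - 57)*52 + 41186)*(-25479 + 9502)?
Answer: -560824654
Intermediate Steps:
((-60 - 57)*52 + 41186)*(-25479 + 9502) = (-117*52 + 41186)*(-15977) = (-6084 + 41186)*(-15977) = 35102*(-15977) = -560824654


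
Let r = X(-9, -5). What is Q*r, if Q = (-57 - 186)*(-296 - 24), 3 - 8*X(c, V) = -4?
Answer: 68040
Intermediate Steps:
X(c, V) = 7/8 (X(c, V) = 3/8 - 1/8*(-4) = 3/8 + 1/2 = 7/8)
r = 7/8 ≈ 0.87500
Q = 77760 (Q = -243*(-320) = 77760)
Q*r = 77760*(7/8) = 68040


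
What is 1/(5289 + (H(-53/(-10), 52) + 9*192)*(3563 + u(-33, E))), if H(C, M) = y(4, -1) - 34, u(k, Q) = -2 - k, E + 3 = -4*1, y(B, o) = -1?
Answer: 1/6089931 ≈ 1.6421e-7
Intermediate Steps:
E = -7 (E = -3 - 4*1 = -3 - 4 = -7)
H(C, M) = -35 (H(C, M) = -1 - 34 = -35)
1/(5289 + (H(-53/(-10), 52) + 9*192)*(3563 + u(-33, E))) = 1/(5289 + (-35 + 9*192)*(3563 + (-2 - 1*(-33)))) = 1/(5289 + (-35 + 1728)*(3563 + (-2 + 33))) = 1/(5289 + 1693*(3563 + 31)) = 1/(5289 + 1693*3594) = 1/(5289 + 6084642) = 1/6089931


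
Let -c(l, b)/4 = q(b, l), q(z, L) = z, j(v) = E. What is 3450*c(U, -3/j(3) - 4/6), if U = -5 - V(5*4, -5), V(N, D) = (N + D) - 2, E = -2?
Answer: -11500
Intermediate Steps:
V(N, D) = -2 + D + N (V(N, D) = (D + N) - 2 = -2 + D + N)
j(v) = -2
U = -18 (U = -5 - (-2 - 5 + 5*4) = -5 - (-2 - 5 + 20) = -5 - 1*13 = -5 - 13 = -18)
c(l, b) = -4*b
3450*c(U, -3/j(3) - 4/6) = 3450*(-4*(-3/(-2) - 4/6)) = 3450*(-4*(-3*(-½) - 4*⅙)) = 3450*(-4*(3/2 - ⅔)) = 3450*(-4*⅚) = 3450*(-10/3) = -11500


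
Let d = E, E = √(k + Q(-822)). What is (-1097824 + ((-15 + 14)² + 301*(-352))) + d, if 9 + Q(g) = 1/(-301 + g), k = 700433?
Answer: -1203775 + √883325017573/1123 ≈ -1.2029e+6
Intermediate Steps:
Q(g) = -9 + 1/(-301 + g)
E = √883325017573/1123 (E = √(700433 + (2710 - 9*(-822))/(-301 - 822)) = √(700433 + (2710 + 7398)/(-1123)) = √(700433 - 1/1123*10108) = √(700433 - 10108/1123) = √(786576151/1123) = √883325017573/1123 ≈ 836.91)
d = √883325017573/1123 ≈ 836.91
(-1097824 + ((-15 + 14)² + 301*(-352))) + d = (-1097824 + ((-15 + 14)² + 301*(-352))) + √883325017573/1123 = (-1097824 + ((-1)² - 105952)) + √883325017573/1123 = (-1097824 + (1 - 105952)) + √883325017573/1123 = (-1097824 - 105951) + √883325017573/1123 = -1203775 + √883325017573/1123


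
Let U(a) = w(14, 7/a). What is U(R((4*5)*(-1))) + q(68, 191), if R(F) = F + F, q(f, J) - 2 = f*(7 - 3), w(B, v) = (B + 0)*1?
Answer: 288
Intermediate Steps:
w(B, v) = B (w(B, v) = B*1 = B)
q(f, J) = 2 + 4*f (q(f, J) = 2 + f*(7 - 3) = 2 + f*4 = 2 + 4*f)
R(F) = 2*F
U(a) = 14
U(R((4*5)*(-1))) + q(68, 191) = 14 + (2 + 4*68) = 14 + (2 + 272) = 14 + 274 = 288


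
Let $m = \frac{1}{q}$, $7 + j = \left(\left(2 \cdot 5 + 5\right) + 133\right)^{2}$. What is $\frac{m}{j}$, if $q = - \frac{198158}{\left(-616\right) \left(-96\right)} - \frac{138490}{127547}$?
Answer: $- \frac{179586176}{17446801298481} \approx -1.0293 \cdot 10^{-5}$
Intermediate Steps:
$q = - \frac{2390300219}{538758528}$ ($q = - \frac{198158}{59136} - \frac{138490}{127547} = \left(-198158\right) \frac{1}{59136} - \frac{138490}{127547} = - \frac{99079}{29568} - \frac{138490}{127547} = - \frac{2390300219}{538758528} \approx -4.4367$)
$j = 21897$ ($j = -7 + \left(\left(2 \cdot 5 + 5\right) + 133\right)^{2} = -7 + \left(\left(10 + 5\right) + 133\right)^{2} = -7 + \left(15 + 133\right)^{2} = -7 + 148^{2} = -7 + 21904 = 21897$)
$m = - \frac{538758528}{2390300219}$ ($m = \frac{1}{- \frac{2390300219}{538758528}} = - \frac{538758528}{2390300219} \approx -0.22539$)
$\frac{m}{j} = - \frac{538758528}{2390300219 \cdot 21897} = \left(- \frac{538758528}{2390300219}\right) \frac{1}{21897} = - \frac{179586176}{17446801298481}$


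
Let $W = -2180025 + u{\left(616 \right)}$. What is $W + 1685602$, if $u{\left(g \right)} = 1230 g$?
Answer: $263257$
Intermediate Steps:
$W = -1422345$ ($W = -2180025 + 1230 \cdot 616 = -2180025 + 757680 = -1422345$)
$W + 1685602 = -1422345 + 1685602 = 263257$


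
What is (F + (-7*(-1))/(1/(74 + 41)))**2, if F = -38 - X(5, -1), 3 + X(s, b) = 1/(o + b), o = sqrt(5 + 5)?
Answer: 48011051/81 - 13858*sqrt(10)/81 ≈ 5.9219e+5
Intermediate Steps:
o = sqrt(10) ≈ 3.1623
X(s, b) = -3 + 1/(b + sqrt(10)) (X(s, b) = -3 + 1/(sqrt(10) + b) = -3 + 1/(b + sqrt(10)))
F = -38 - (4 - 3*sqrt(10))/(-1 + sqrt(10)) (F = -38 - (1 - 3*(-1) - 3*sqrt(10))/(-1 + sqrt(10)) = -38 - (1 + 3 - 3*sqrt(10))/(-1 + sqrt(10)) = -38 - (4 - 3*sqrt(10))/(-1 + sqrt(10)) ≈ -35.462)
(F + (-7*(-1))/(1/(74 + 41)))**2 = ((-316/9 - sqrt(10)/9) + (-7*(-1))/(1/(74 + 41)))**2 = ((-316/9 - sqrt(10)/9) + 7/(1/115))**2 = ((-316/9 - sqrt(10)/9) + 7*115)**2 = ((-316/9 - sqrt(10)/9) + 805)**2 = (6929/9 - sqrt(10)/9)**2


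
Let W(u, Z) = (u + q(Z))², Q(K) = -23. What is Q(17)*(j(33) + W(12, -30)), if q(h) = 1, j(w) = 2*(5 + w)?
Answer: -5635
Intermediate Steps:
j(w) = 10 + 2*w
W(u, Z) = (1 + u)² (W(u, Z) = (u + 1)² = (1 + u)²)
Q(17)*(j(33) + W(12, -30)) = -23*((10 + 2*33) + (1 + 12)²) = -23*((10 + 66) + 13²) = -23*(76 + 169) = -23*245 = -5635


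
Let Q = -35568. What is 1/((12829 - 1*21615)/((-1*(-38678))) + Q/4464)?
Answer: -599509/4912916 ≈ -0.12203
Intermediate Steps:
1/((12829 - 1*21615)/((-1*(-38678))) + Q/4464) = 1/((12829 - 1*21615)/((-1*(-38678))) - 35568/4464) = 1/((12829 - 21615)/38678 - 35568*1/4464) = 1/(-8786*1/38678 - 247/31) = 1/(-4393/19339 - 247/31) = 1/(-4912916/599509) = -599509/4912916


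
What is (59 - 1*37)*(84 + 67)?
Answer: 3322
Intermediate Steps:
(59 - 1*37)*(84 + 67) = (59 - 37)*151 = 22*151 = 3322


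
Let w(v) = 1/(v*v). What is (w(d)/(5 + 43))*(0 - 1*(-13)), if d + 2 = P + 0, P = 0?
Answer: 13/192 ≈ 0.067708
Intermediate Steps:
d = -2 (d = -2 + (0 + 0) = -2 + 0 = -2)
w(v) = v**(-2)
(w(d)/(5 + 43))*(0 - 1*(-13)) = (1/((5 + 43)*(-2)**2))*(0 - 1*(-13)) = ((1/4)/48)*(0 + 13) = ((1/48)*(1/4))*13 = (1/192)*13 = 13/192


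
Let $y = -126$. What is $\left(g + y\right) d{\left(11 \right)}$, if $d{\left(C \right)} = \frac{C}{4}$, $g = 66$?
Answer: $-165$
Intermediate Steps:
$d{\left(C \right)} = \frac{C}{4}$ ($d{\left(C \right)} = C \frac{1}{4} = \frac{C}{4}$)
$\left(g + y\right) d{\left(11 \right)} = \left(66 - 126\right) \frac{1}{4} \cdot 11 = \left(-60\right) \frac{11}{4} = -165$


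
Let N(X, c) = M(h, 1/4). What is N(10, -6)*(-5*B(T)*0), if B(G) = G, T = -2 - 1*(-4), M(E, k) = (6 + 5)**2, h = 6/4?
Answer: 0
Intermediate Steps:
h = 3/2 (h = 6*(1/4) = 3/2 ≈ 1.5000)
M(E, k) = 121 (M(E, k) = 11**2 = 121)
T = 2 (T = -2 + 4 = 2)
N(X, c) = 121
N(10, -6)*(-5*B(T)*0) = 121*(-5*2*0) = 121*(-10*0) = 121*0 = 0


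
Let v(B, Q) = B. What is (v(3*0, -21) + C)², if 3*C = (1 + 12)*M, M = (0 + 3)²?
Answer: 1521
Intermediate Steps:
M = 9 (M = 3² = 9)
C = 39 (C = ((1 + 12)*9)/3 = (13*9)/3 = (⅓)*117 = 39)
(v(3*0, -21) + C)² = (3*0 + 39)² = (0 + 39)² = 39² = 1521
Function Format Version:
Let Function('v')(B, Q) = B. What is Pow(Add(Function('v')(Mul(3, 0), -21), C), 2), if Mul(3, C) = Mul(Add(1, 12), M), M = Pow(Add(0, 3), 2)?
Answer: 1521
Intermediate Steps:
M = 9 (M = Pow(3, 2) = 9)
C = 39 (C = Mul(Rational(1, 3), Mul(Add(1, 12), 9)) = Mul(Rational(1, 3), Mul(13, 9)) = Mul(Rational(1, 3), 117) = 39)
Pow(Add(Function('v')(Mul(3, 0), -21), C), 2) = Pow(Add(Mul(3, 0), 39), 2) = Pow(Add(0, 39), 2) = Pow(39, 2) = 1521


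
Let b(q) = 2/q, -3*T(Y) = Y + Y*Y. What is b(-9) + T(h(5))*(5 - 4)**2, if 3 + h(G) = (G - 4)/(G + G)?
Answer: -1853/900 ≈ -2.0589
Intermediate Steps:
h(G) = -3 + (-4 + G)/(2*G) (h(G) = -3 + (G - 4)/(G + G) = -3 + (-4 + G)/((2*G)) = -3 + (-4 + G)*(1/(2*G)) = -3 + (-4 + G)/(2*G))
T(Y) = -Y/3 - Y**2/3 (T(Y) = -(Y + Y*Y)/3 = -(Y + Y**2)/3 = -Y/3 - Y**2/3)
b(-9) + T(h(5))*(5 - 4)**2 = 2/(-9) + (-(-5/2 - 2/5)*(1 + (-5/2 - 2/5))/3)*(5 - 4)**2 = 2*(-1/9) - (-5/2 - 2*1/5)*(1 + (-5/2 - 2*1/5))/3*1**2 = -2/9 - (-5/2 - 2/5)*(1 + (-5/2 - 2/5))/3*1 = -2/9 - 1/3*(-29/10)*(1 - 29/10)*1 = -2/9 - 1/3*(-29/10)*(-19/10)*1 = -2/9 - 551/300*1 = -2/9 - 551/300 = -1853/900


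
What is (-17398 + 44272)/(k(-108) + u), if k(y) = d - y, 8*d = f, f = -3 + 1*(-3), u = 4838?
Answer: 107496/19781 ≈ 5.4343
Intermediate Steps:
f = -6 (f = -3 - 3 = -6)
d = -¾ (d = (⅛)*(-6) = -¾ ≈ -0.75000)
k(y) = -¾ - y
(-17398 + 44272)/(k(-108) + u) = (-17398 + 44272)/((-¾ - 1*(-108)) + 4838) = 26874/((-¾ + 108) + 4838) = 26874/(429/4 + 4838) = 26874/(19781/4) = 26874*(4/19781) = 107496/19781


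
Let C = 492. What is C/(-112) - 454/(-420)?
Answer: -1391/420 ≈ -3.3119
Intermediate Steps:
C/(-112) - 454/(-420) = 492/(-112) - 454/(-420) = 492*(-1/112) - 454*(-1/420) = -123/28 + 227/210 = -1391/420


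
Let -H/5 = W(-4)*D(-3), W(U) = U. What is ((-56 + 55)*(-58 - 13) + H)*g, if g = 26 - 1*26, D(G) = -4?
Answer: 0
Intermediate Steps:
g = 0 (g = 26 - 26 = 0)
H = -80 (H = -(-20)*(-4) = -5*16 = -80)
((-56 + 55)*(-58 - 13) + H)*g = ((-56 + 55)*(-58 - 13) - 80)*0 = (-1*(-71) - 80)*0 = (71 - 80)*0 = -9*0 = 0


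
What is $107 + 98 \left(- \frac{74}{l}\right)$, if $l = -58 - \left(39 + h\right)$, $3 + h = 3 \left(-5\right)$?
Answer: $\frac{15705}{79} \approx 198.8$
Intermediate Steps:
$h = -18$ ($h = -3 + 3 \left(-5\right) = -3 - 15 = -18$)
$l = -79$ ($l = -58 - 21 = -79$)
$107 + 98 \left(- \frac{74}{l}\right) = 107 + 98 \left(- \frac{74}{-79}\right) = 107 + 98 \left(\left(-74\right) \left(- \frac{1}{79}\right)\right) = 107 + 98 \cdot \frac{74}{79} = 107 + \frac{7252}{79} = \frac{15705}{79}$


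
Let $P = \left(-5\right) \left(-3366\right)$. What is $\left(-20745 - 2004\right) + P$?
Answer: $-5919$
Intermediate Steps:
$P = 16830$
$\left(-20745 - 2004\right) + P = \left(-20745 - 2004\right) + 16830 = -22749 + 16830 = -5919$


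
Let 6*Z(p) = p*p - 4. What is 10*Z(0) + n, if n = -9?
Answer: -47/3 ≈ -15.667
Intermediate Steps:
Z(p) = -2/3 + p**2/6 (Z(p) = (p*p - 4)/6 = (p**2 - 4)/6 = (-4 + p**2)/6 = -2/3 + p**2/6)
10*Z(0) + n = 10*(-2/3 + (1/6)*0**2) - 9 = 10*(-2/3 + (1/6)*0) - 9 = 10*(-2/3 + 0) - 9 = 10*(-2/3) - 9 = -20/3 - 9 = -47/3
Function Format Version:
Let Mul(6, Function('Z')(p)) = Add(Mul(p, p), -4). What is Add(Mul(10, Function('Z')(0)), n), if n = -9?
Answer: Rational(-47, 3) ≈ -15.667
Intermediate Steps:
Function('Z')(p) = Add(Rational(-2, 3), Mul(Rational(1, 6), Pow(p, 2))) (Function('Z')(p) = Mul(Rational(1, 6), Add(Mul(p, p), -4)) = Mul(Rational(1, 6), Add(Pow(p, 2), -4)) = Mul(Rational(1, 6), Add(-4, Pow(p, 2))) = Add(Rational(-2, 3), Mul(Rational(1, 6), Pow(p, 2))))
Add(Mul(10, Function('Z')(0)), n) = Add(Mul(10, Add(Rational(-2, 3), Mul(Rational(1, 6), Pow(0, 2)))), -9) = Add(Mul(10, Add(Rational(-2, 3), Mul(Rational(1, 6), 0))), -9) = Add(Mul(10, Add(Rational(-2, 3), 0)), -9) = Add(Mul(10, Rational(-2, 3)), -9) = Add(Rational(-20, 3), -9) = Rational(-47, 3)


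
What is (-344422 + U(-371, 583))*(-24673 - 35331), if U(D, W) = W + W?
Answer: 20596733024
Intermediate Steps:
U(D, W) = 2*W
(-344422 + U(-371, 583))*(-24673 - 35331) = (-344422 + 2*583)*(-24673 - 35331) = (-344422 + 1166)*(-60004) = -343256*(-60004) = 20596733024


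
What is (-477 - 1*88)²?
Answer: 319225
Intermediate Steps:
(-477 - 1*88)² = (-477 - 88)² = (-565)² = 319225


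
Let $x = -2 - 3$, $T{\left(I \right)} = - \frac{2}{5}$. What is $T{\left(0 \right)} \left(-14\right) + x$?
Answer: $\frac{3}{5} \approx 0.6$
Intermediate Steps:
$T{\left(I \right)} = - \frac{2}{5}$ ($T{\left(I \right)} = \left(-2\right) \frac{1}{5} = - \frac{2}{5}$)
$x = -5$
$T{\left(0 \right)} \left(-14\right) + x = \left(- \frac{2}{5}\right) \left(-14\right) - 5 = \frac{28}{5} - 5 = \frac{3}{5}$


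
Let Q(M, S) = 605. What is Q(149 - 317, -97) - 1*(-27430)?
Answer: 28035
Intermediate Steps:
Q(149 - 317, -97) - 1*(-27430) = 605 - 1*(-27430) = 605 + 27430 = 28035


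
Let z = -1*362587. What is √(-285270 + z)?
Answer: I*√647857 ≈ 804.9*I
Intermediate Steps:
z = -362587
√(-285270 + z) = √(-285270 - 362587) = √(-647857) = I*√647857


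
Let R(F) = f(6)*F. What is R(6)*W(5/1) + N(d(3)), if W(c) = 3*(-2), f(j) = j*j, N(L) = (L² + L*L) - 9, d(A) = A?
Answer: -1287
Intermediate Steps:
N(L) = -9 + 2*L² (N(L) = (L² + L²) - 9 = 2*L² - 9 = -9 + 2*L²)
f(j) = j²
W(c) = -6
R(F) = 36*F (R(F) = 6²*F = 36*F)
R(6)*W(5/1) + N(d(3)) = (36*6)*(-6) + (-9 + 2*3²) = 216*(-6) + (-9 + 2*9) = -1296 + (-9 + 18) = -1296 + 9 = -1287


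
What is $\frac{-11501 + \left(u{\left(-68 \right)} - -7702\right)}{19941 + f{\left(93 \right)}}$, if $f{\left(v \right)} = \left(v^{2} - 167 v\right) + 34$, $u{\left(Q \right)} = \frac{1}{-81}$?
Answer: $- \frac{307720}{1060533} \approx -0.29016$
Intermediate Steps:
$u{\left(Q \right)} = - \frac{1}{81}$
$f{\left(v \right)} = 34 + v^{2} - 167 v$
$\frac{-11501 + \left(u{\left(-68 \right)} - -7702\right)}{19941 + f{\left(93 \right)}} = \frac{-11501 - - \frac{623861}{81}}{19941 + \left(34 + 93^{2} - 15531\right)} = \frac{-11501 + \left(- \frac{1}{81} + 7702\right)}{19941 + \left(34 + 8649 - 15531\right)} = \frac{-11501 + \frac{623861}{81}}{19941 - 6848} = - \frac{307720}{81 \cdot 13093} = \left(- \frac{307720}{81}\right) \frac{1}{13093} = - \frac{307720}{1060533}$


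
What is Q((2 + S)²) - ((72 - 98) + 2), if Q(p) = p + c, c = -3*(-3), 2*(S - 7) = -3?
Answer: 357/4 ≈ 89.250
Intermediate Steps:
S = 11/2 (S = 7 + (½)*(-3) = 7 - 3/2 = 11/2 ≈ 5.5000)
c = 9
Q(p) = 9 + p (Q(p) = p + 9 = 9 + p)
Q((2 + S)²) - ((72 - 98) + 2) = (9 + (2 + 11/2)²) - ((72 - 98) + 2) = (9 + (15/2)²) - (-26 + 2) = (9 + 225/4) - 1*(-24) = 261/4 + 24 = 357/4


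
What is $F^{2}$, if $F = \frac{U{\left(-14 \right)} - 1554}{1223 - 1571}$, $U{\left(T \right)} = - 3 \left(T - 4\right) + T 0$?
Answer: $\frac{15625}{841} \approx 18.579$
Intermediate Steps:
$U{\left(T \right)} = 12 - 3 T$ ($U{\left(T \right)} = - 3 \left(-4 + T\right) + 0 = \left(12 - 3 T\right) + 0 = 12 - 3 T$)
$F = \frac{125}{29}$ ($F = \frac{\left(12 - -42\right) - 1554}{1223 - 1571} = \frac{\left(12 + 42\right) - 1554}{-348} = \left(54 - 1554\right) \left(- \frac{1}{348}\right) = \left(-1500\right) \left(- \frac{1}{348}\right) = \frac{125}{29} \approx 4.3103$)
$F^{2} = \left(\frac{125}{29}\right)^{2} = \frac{15625}{841}$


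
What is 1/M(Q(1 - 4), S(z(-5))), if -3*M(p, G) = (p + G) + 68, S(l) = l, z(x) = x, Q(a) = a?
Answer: -1/20 ≈ -0.050000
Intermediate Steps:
M(p, G) = -68/3 - G/3 - p/3 (M(p, G) = -((p + G) + 68)/3 = -((G + p) + 68)/3 = -(68 + G + p)/3 = -68/3 - G/3 - p/3)
1/M(Q(1 - 4), S(z(-5))) = 1/(-68/3 - ⅓*(-5) - (1 - 4)/3) = 1/(-68/3 + 5/3 - ⅓*(-3)) = 1/(-68/3 + 5/3 + 1) = 1/(-20) = -1/20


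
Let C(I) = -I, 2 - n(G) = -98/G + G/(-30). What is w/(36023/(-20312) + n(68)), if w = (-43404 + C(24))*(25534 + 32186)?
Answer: -12983417416569600/20378251 ≈ -6.3712e+8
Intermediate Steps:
n(G) = 2 + 98/G + G/30 (n(G) = 2 - (-98/G + G/(-30)) = 2 - (-98/G + G*(-1/30)) = 2 - (-98/G - G/30) = 2 + (98/G + G/30) = 2 + 98/G + G/30)
w = -2506664160 (w = (-43404 - 1*24)*(25534 + 32186) = (-43404 - 24)*57720 = -43428*57720 = -2506664160)
w/(36023/(-20312) + n(68)) = -2506664160/(36023/(-20312) + (2 + 98/68 + (1/30)*68)) = -2506664160/(36023*(-1/20312) + (2 + 98*(1/68) + 34/15)) = -2506664160/(-36023/20312 + (2 + 49/34 + 34/15)) = -2506664160/(-36023/20312 + 2911/510) = -2506664160/20378251/5179560 = -2506664160*5179560/20378251 = -12983417416569600/20378251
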